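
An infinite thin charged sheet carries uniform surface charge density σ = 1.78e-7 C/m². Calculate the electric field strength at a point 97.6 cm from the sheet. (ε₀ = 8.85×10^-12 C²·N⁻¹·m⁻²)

By planar symmetry E is perpendicular to the sheet and uniform; use a Gaussian pillbox with flat faces of area A on each side of the sheet.
Only the two end caps contribute flux: Φ = 2EA. With Q_enc = σA, Gauss's law gives E = |σ|/(2ε₀).
E = |σ|/(2ε₀) = (1.78e-7)/(2·8.85×10^-12) = 1.01×10^4 N/C.

E ≈ 1.01×10^4 N/C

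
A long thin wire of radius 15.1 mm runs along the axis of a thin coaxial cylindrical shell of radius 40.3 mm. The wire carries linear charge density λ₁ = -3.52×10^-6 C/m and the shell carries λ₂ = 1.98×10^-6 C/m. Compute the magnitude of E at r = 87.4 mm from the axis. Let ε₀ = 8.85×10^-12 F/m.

Coaxial Gaussian cylinder, radius r = 87.4 mm, length L (r > 40.3 mm, enclosing both).
λ_enc = λ₁ + λ₂ = (-3.52e-6) + (1.98×10^-6) = -1.54×10^-6 C/m.
Gauss's law: E·2πrL = λ_enc L/ε₀.
E = |λ_enc|/(2πε₀r) = (1.54×10^-6)/(2π·8.85×10^-12·0.0874) = 3.17×10^5 N/C.

E = 3.17×10^5 N/C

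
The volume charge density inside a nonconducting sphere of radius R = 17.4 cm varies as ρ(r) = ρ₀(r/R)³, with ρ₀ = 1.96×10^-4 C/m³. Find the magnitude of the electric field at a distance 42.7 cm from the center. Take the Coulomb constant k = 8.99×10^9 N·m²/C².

By spherical symmetry E is radial; choose a Gaussian sphere of radius r = 42.7 cm (r > R, all charge enclosed).
Q_enc = 4π ∫₀^R ρ₀(r'/R)^3 r'² dr' = 4πρ₀R³/6 = 2.163e-6 C.
Applying ∮E·dA = Q_enc/ε₀ with Φ = E(4πr²):
E = k|Q_enc|/r² = (8.99×10^9)(2.163×10^-6)/(0.427)² = 1.07×10^5 N/C.

1.07e5 N/C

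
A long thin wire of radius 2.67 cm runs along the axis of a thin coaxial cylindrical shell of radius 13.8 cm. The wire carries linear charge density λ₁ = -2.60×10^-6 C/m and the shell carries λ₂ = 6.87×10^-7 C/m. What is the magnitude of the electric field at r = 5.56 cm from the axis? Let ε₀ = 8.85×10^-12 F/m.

E ≈ 8.41×10^5 N/C

Choose a coaxial cylinder of radius r = 5.56 cm (arbitrary length L) as the Gaussian surface (between the conductors, 2.67 cm < r < 13.8 cm).
The shell at 13.8 cm lies outside the Gaussian surface, so λ_enc = λ₁ = -2.60e-6 C/m.
By Gauss's law (flux through the curved wall only), E·2πrL = λ_enc L/ε₀.
E = |λ_enc|/(2πε₀r) = (2.60e-6)/(2π·8.85×10^-12·0.0556) = 8.41×10^5 N/C.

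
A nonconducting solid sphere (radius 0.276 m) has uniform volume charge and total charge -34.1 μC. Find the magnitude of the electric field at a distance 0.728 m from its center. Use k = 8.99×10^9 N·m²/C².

5.78×10^5 N/C

By spherical symmetry E is radial; choose a Gaussian sphere of radius r = 0.728 m (r > R, so the entire charge is enclosed).
Q_enc = -34.1 μC = -3.41×10^-5 C.
Applying ∮E·dA = Q_enc/ε₀ with Φ = E(4πr²):
E = k|Q_enc|/r² = (8.99×10^9)(3.41×10^-5)/(0.728)² = 5.78e5 N/C.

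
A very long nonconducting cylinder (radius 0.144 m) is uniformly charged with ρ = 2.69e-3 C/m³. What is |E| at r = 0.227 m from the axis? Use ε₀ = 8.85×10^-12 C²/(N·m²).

1.39×10^7 N/C

Take a coaxial cylindrical Gaussian surface of radius r = 0.227 m and length L (r > 0.144 m, full cross-section enclosed).
λ_enc = ρ·πR² = (2.69e-3)π(0.144)² = 1.752×10^-4 C/m.
Since E is radial and uniform over the curved surface, Φ = E·2πrL = Q_enc/ε₀ = λ_enc L/ε₀.
E = |λ_enc|/(2πε₀r) = (1.752×10^-4)/(2π·8.85×10^-12·0.227) = 1.39×10^7 N/C.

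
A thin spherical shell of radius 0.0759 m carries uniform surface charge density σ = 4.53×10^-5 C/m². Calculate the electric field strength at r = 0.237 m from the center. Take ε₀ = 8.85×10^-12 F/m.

Use a concentric Gaussian sphere at r = 0.237 m (r > 0.0759 m).
The entire shell is enclosed: Q_enc = σ·4πR² = (4.53×10^-5)·4π·(0.0759)² = 3.279×10^-6 C.
Applying ∮E·dA = Q_enc/ε₀ with Φ = E(4πr²):
E = |Q_enc|/(4πε₀r²) = (3.279×10^-6)/(4π·8.85×10^-12·(0.237)²) = 5.25×10^5 N/C.

E ≈ 5.25×10^5 N/C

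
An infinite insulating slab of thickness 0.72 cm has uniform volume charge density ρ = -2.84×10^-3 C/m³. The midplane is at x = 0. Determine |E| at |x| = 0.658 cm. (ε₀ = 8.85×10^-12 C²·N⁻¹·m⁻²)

E ≈ 1.16×10^6 V/m

The point |x| = 0.658 cm lies outside the slab (half-thickness 0.0036 m). A symmetric pillbox spanning the full slab encloses Q_enc = ρ·d·A.
Flux = 2EA ⇒ E = |ρ|d/(2ε₀), independent of distance outside.
E = (2.84×10^-3)(0.0072)/(2·8.85×10^-12) = 1.16×10^6 N/C.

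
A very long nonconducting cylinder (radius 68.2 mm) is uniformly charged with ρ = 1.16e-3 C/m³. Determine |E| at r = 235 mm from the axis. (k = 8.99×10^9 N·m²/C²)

Coaxial Gaussian cylinder, radius r = 235 mm, length L (r > 68.2 mm, full cross-section enclosed).
λ_enc = ρ·πR² = (1.16×10^-3)π(0.0682)² = 1.695e-5 C/m.
Applying ∮E·dA = Q_enc/ε₀ with the end caps contributing no flux:
E = 2k|λ_enc|/r = 2(8.99×10^9)(1.695×10^-5)/(0.235) = 1.30×10^6 N/C.

E ≈ 1.30e6 V/m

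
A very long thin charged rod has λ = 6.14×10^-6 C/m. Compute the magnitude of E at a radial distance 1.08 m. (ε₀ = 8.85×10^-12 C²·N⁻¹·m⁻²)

Choose a coaxial cylinder of radius r = 1.08 m (arbitrary length L) as the Gaussian surface.
Q_enc = λL, so λ_enc = 6.14×10^-6 C/m.
By Gauss's law (flux through the curved wall only), E·2πrL = λ_enc L/ε₀.
E = |λ_enc|/(2πε₀r) = (6.14×10^-6)/(2π·8.85×10^-12·1.08) = 1.02e5 N/C.

E = 1.02×10^5 N/C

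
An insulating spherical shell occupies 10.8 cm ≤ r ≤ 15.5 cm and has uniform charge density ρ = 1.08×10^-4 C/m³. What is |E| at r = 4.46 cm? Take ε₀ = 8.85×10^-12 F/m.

|E| = 0 N/C

Take a concentric spherical Gaussian surface of radius r = 4.46 cm (r < 10.8 cm, inside the empty cavity).
No charge is enclosed, so by Gauss's law E·4πr² = 0 ⇒ E = 0.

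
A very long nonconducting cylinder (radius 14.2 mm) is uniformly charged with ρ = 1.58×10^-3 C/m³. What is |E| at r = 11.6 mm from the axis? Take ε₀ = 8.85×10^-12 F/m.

E = 1.04×10^6 V/m

Coaxial Gaussian cylinder, radius r = 11.6 mm, length L (r < R).
Charge inside radius r per length L is ρ·πr²·L, so λ_enc = ρπr² = 6.679×10^-7 C/m.
Applying ∮E·dA = Q_enc/ε₀ with the end caps contributing no flux:
E = |λ_enc|/(2πε₀r) = (6.679×10^-7)/(2π·8.85×10^-12·0.0116) = 1.04×10^6 N/C.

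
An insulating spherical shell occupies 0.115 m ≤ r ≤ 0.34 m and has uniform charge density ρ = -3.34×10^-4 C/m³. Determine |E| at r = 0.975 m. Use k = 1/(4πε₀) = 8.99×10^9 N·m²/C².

Symmetry ⇒ E = E(r) r̂. Gaussian sphere of radius r = 0.975 m (r > 0.34 m, enclosing the whole shell).
Q_enc = ρ·(4π/3)(b³ − a³) = (-3.34×10^-4)·(4π/3)·((0.34)³ − (0.115)³) = -5.286e-5 C.
Gauss's law: E·4πr² = Q_enc/ε₀.
E = k|Q_enc|/r² = (8.99×10^9)(5.286e-5)/(0.975)² = 5.00×10^5 N/C.

5.00×10^5 N/C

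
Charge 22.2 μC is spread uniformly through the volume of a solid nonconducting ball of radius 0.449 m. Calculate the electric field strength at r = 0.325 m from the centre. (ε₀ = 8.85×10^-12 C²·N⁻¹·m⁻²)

Use a concentric Gaussian sphere at r = 0.325 m (r < R).
For a uniform sphere the enclosed fraction is (r/R)³, so Q_enc = (22.2 μC)(0.325/0.449)³ = 8.419e-6 C.
Gauss's law: E·4πr² = Q_enc/ε₀.
E = |Q_enc|/(4πε₀r²) = (8.419×10^-6)/(4π·8.85×10^-12·(0.325)²) = 7.17×10^5 N/C.

7.17×10^5 V/m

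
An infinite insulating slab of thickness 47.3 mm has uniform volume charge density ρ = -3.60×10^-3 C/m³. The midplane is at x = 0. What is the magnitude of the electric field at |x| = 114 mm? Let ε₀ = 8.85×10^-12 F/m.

E = 9.62e6 V/m

The point |x| = 114 mm lies outside the slab (half-thickness 0.02365 m). A symmetric pillbox spanning the full slab encloses Q_enc = ρ·d·A.
Flux = 2EA ⇒ E = |ρ|d/(2ε₀), independent of distance outside.
E = (3.60×10^-3)(0.0473)/(2·8.85×10^-12) = 9.62×10^6 N/C.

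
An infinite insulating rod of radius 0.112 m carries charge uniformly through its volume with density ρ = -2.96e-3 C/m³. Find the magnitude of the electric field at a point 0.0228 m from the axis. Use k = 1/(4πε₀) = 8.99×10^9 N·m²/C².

|E| ≈ 3.81×10^6 V/m

By cylindrical symmetry E is radial; use a coaxial Gaussian cylinder of radius 0.0228 m and length L (r < R).
Charge inside radius r per length L is ρ·πr²·L, so λ_enc = ρπr² = -4.834e-6 C/m.
By Gauss's law (flux through the curved wall only), E·2πrL = λ_enc L/ε₀.
E = 2k|λ_enc|/r = 2(8.99×10^9)(4.834×10^-6)/(0.0228) = 3.81e6 N/C.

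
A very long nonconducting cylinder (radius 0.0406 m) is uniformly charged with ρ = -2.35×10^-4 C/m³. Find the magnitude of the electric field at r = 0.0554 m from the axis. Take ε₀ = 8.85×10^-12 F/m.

E = 3.95e5 N/C

Take a coaxial cylindrical Gaussian surface of radius r = 0.0554 m and length L (r > 0.0406 m, full cross-section enclosed).
λ_enc = ρ·πR² = (-2.35×10^-4)π(0.0406)² = -1.217×10^-6 C/m.
Applying ∮E·dA = Q_enc/ε₀ with the end caps contributing no flux:
E = |λ_enc|/(2πε₀r) = (1.217e-6)/(2π·8.85×10^-12·0.0554) = 3.95e5 N/C.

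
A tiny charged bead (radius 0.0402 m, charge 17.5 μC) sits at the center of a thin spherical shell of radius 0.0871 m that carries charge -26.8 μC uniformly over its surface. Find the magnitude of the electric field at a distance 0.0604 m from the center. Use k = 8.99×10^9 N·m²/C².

E = 4.31×10^7 N/C

Take a concentric spherical Gaussian surface of radius r = 0.0604 m (between the bodies, 0.0402 m < r < 0.0871 m).
Only the inner charge is enclosed; the outer shell contributes nothing inside itself. Q_enc = 17.5 μC = 1.75×10^-5 C.
Applying ∮E·dA = Q_enc/ε₀ with Φ = E(4πr²):
E = k|Q_enc|/r² = (8.99×10^9)(1.75e-5)/(0.0604)² = 4.31×10^7 N/C.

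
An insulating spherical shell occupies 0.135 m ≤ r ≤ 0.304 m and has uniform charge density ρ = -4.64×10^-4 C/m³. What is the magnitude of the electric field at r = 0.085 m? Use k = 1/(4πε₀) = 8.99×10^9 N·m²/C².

|E| = 0 V/m

By spherical symmetry E is radial; choose a Gaussian sphere of radius r = 0.085 m (r < 0.135 m, inside the empty cavity).
Q_enc = 0 (all charge lies at larger r); Gauss's law gives E = 0.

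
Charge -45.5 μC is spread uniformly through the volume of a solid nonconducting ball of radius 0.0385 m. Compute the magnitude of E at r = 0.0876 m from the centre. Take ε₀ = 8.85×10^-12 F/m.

By spherical symmetry E is radial; choose a Gaussian sphere of radius r = 0.0876 m (r > R, so the entire charge is enclosed).
Q_enc = -45.5 μC = -4.55×10^-5 C.
Since E is radial and uniform over the Gaussian sphere, Φ = E·4πr² = Q_enc/ε₀.
E = |Q_enc|/(4πε₀r²) = (4.55e-5)/(4π·8.85×10^-12·(0.0876)²) = 5.33e7 N/C.

|E| = 5.33×10^7 N/C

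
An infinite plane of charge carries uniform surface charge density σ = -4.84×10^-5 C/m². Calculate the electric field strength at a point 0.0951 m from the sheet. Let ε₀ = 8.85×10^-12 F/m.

|E| = 2.73e6 V/m

By planar symmetry E is perpendicular to the sheet and uniform; use a Gaussian pillbox with flat faces of area A on each side of the sheet.
Flux Φ = 2EA and Q_enc = σA, so 2EA = σA/ε₀ ⇒ E = |σ|/(2ε₀), independent of distance.
E = |σ|/(2ε₀) = (4.84×10^-5)/(2·8.85×10^-12) = 2.73e6 N/C.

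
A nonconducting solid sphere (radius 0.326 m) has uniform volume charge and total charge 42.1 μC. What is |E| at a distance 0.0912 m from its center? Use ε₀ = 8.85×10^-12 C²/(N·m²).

|E| ≈ 9.96×10^5 V/m

Symmetry ⇒ E = E(r) r̂. Gaussian sphere of radius r = 0.0912 m (r < R).
For a uniform sphere the enclosed fraction is (r/R)³, so Q_enc = (42.1 μC)(0.0912/0.326)³ = 9.218e-7 C.
Since E is radial and uniform over the Gaussian sphere, Φ = E·4πr² = Q_enc/ε₀.
E = |Q_enc|/(4πε₀r²) = (9.218×10^-7)/(4π·8.85×10^-12·(0.0912)²) = 9.96×10^5 N/C.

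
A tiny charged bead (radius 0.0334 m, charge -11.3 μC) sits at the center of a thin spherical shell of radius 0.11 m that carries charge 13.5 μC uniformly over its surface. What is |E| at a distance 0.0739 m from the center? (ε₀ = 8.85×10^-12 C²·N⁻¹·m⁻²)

E ≈ 1.86×10^7 V/m

By spherical symmetry E is radial; choose a Gaussian sphere of radius r = 0.0739 m (between the bodies, 0.0334 m < r < 0.11 m).
The shell at 0.11 m lies outside the Gaussian surface, so Q_enc = -11.3 μC = -1.13×10^-5 C.
Gauss's law: E·4πr² = Q_enc/ε₀.
E = |Q_enc|/(4πε₀r²) = (1.13×10^-5)/(4π·8.85×10^-12·(0.0739)²) = 1.86×10^7 N/C.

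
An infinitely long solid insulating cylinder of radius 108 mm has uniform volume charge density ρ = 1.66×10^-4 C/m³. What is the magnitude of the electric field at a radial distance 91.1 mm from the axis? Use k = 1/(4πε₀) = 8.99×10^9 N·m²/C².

Choose a coaxial cylinder of radius r = 91.1 mm (arbitrary length L) as the Gaussian surface (r < R).
Enclosed charge per unit length: λ_enc = ρ·πr² = (1.66×10^-4)π(0.0911)² = 4.328×10^-6 C/m.
Since E is radial and uniform over the curved surface, Φ = E·2πrL = Q_enc/ε₀ = λ_enc L/ε₀.
E = 2k|λ_enc|/r = 2(8.99×10^9)(4.328×10^-6)/(0.0911) = 8.54×10^5 N/C.

|E| = 8.54e5 N/C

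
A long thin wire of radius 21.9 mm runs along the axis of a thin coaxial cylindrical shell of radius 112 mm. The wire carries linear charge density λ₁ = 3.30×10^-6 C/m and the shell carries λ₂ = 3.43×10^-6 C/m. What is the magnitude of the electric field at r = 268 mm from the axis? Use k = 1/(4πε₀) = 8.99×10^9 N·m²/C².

|E| = 4.52×10^5 N/C

Coaxial Gaussian cylinder, radius r = 268 mm, length L (r > 112 mm, enclosing both).
λ_enc = λ₁ + λ₂ = (3.30×10^-6) + (3.43×10^-6) = 6.73e-6 C/m.
Gauss's law: E·2πrL = λ_enc L/ε₀.
E = 2k|λ_enc|/r = 2(8.99×10^9)(6.73×10^-6)/(0.268) = 4.52×10^5 N/C.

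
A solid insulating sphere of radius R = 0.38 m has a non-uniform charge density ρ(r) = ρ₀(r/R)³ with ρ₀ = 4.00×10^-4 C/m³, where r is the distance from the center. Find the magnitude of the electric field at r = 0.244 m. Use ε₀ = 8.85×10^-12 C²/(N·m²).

E = 4.87×10^5 N/C

Symmetry ⇒ E = E(r) r̂. Gaussian sphere of radius r = 0.244 m (r < R).
Integrate the density: Q_enc = 4π ∫₀^r ρ₀(r'/R)^3 r'² dr' = 4πρ₀ r^6/(6·R³) = 3.222e-6 C.
Applying ∮E·dA = Q_enc/ε₀ with Φ = E(4πr²):
E = |Q_enc|/(4πε₀r²) = (3.222e-6)/(4π·8.85×10^-12·(0.244)²) = 4.87×10^5 N/C.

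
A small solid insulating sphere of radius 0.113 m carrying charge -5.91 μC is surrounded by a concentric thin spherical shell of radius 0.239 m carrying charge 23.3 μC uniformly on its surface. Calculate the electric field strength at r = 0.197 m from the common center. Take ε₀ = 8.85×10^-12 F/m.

1.37e6 N/C

Take a concentric spherical Gaussian surface of radius r = 0.197 m (between the bodies, 0.113 m < r < 0.239 m).
The shell at 0.239 m lies outside the Gaussian surface, so Q_enc = -5.91 μC = -5.91e-6 C.
Gauss's law: E·4πr² = Q_enc/ε₀.
E = |Q_enc|/(4πε₀r²) = (5.91×10^-6)/(4π·8.85×10^-12·(0.197)²) = 1.37×10^6 N/C.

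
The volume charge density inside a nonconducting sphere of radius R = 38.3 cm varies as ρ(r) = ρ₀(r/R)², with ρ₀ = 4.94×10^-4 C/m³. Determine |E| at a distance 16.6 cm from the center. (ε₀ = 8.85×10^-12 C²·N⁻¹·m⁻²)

E ≈ 3.48e5 N/C

By spherical symmetry E is radial; choose a Gaussian sphere of radius r = 16.6 cm (r < R).
Q_enc = ∫₀^r ρ(r')·4πr'² dr' = (4πρ₀/R²) ∫₀^r r'^4 dr' = 4πρ₀ r^5/(5·R²) = 1.067e-6 C.
Applying ∮E·dA = Q_enc/ε₀ with Φ = E(4πr²):
E = |Q_enc|/(4πε₀r²) = (1.067×10^-6)/(4π·8.85×10^-12·(0.166)²) = 3.48×10^5 N/C.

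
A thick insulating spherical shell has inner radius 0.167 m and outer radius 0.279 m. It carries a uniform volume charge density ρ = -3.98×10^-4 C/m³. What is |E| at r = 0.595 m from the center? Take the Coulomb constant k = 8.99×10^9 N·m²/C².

|E| ≈ 7.22×10^5 N/C

Take a concentric spherical Gaussian surface of radius r = 0.595 m (r > 0.279 m, enclosing the whole shell).
Q_enc = ρ·(4π/3)(b³ − a³) = (-3.98×10^-4)·(4π/3)·((0.279)³ − (0.167)³) = -2.844×10^-5 C.
Since E is radial and uniform over the Gaussian sphere, Φ = E·4πr² = Q_enc/ε₀.
E = k|Q_enc|/r² = (8.99×10^9)(2.844e-5)/(0.595)² = 7.22e5 N/C.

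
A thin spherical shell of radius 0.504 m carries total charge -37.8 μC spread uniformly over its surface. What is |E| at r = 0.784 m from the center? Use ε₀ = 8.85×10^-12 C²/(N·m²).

By spherical symmetry E is radial; choose a Gaussian sphere of radius r = 0.784 m (r > 0.504 m).
The entire shell is enclosed: Q_enc = -3.78e-5 C.
Gauss's law: E·4πr² = Q_enc/ε₀.
E = |Q_enc|/(4πε₀r²) = (3.78×10^-5)/(4π·8.85×10^-12·(0.784)²) = 5.53e5 N/C.

E ≈ 5.53×10^5 V/m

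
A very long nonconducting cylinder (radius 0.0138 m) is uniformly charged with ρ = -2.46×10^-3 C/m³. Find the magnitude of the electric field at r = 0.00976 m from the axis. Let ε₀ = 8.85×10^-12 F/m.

|E| ≈ 1.36×10^6 N/C

By cylindrical symmetry E is radial; use a coaxial Gaussian cylinder of radius 0.00976 m and length L (r < R).
Charge inside radius r per length L is ρ·πr²·L, so λ_enc = ρπr² = -7.362e-7 C/m.
By Gauss's law (flux through the curved wall only), E·2πrL = λ_enc L/ε₀.
E = |λ_enc|/(2πε₀r) = (7.362×10^-7)/(2π·8.85×10^-12·0.00976) = 1.36×10^6 N/C.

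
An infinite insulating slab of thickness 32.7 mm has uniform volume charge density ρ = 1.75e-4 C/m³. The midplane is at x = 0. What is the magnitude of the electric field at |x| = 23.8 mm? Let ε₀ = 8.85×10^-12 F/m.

The point |x| = 23.8 mm lies outside the slab (half-thickness 0.01635 m). A symmetric pillbox spanning the full slab encloses Q_enc = ρ·d·A.
Flux = 2EA ⇒ E = |ρ|d/(2ε₀), independent of distance outside.
E = (1.75×10^-4)(0.0327)/(2·8.85×10^-12) = 3.23×10^5 N/C.

E = 3.23×10^5 N/C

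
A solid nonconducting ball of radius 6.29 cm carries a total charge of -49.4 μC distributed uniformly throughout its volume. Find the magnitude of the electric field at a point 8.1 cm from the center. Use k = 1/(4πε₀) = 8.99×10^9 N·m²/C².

|E| = 6.77×10^7 N/C

By spherical symmetry E is radial; choose a Gaussian sphere of radius r = 8.1 cm (r > R, so the entire charge is enclosed).
Q_enc = -49.4 μC = -4.94×10^-5 C.
By Gauss's law, ∮E·dA = E·4πr² = Q_enc/ε₀.
E = k|Q_enc|/r² = (8.99×10^9)(4.94×10^-5)/(0.081)² = 6.77×10^7 N/C.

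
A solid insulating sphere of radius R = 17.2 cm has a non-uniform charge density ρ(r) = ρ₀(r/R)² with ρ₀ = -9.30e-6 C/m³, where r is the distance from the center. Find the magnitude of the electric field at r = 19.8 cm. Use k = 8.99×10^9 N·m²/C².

E = 2.73×10^4 N/C

By spherical symmetry E is radial; choose a Gaussian sphere of radius r = 19.8 cm (r > R, all charge enclosed).
Q_enc = 4π ∫₀^R ρ₀(r'/R)^2 r'² dr' = 4πρ₀R³/5 = -1.189×10^-7 C.
By Gauss's law, ∮E·dA = E·4πr² = Q_enc/ε₀.
E = k|Q_enc|/r² = (8.99×10^9)(1.189e-7)/(0.198)² = 2.73×10^4 N/C.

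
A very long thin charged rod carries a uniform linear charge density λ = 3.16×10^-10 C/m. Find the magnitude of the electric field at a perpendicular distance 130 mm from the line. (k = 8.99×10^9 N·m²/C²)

Choose a coaxial cylinder of radius r = 130 mm (arbitrary length L) as the Gaussian surface.
Q_enc = λL, so λ_enc = 3.16×10^-10 C/m.
By Gauss's law (flux through the curved wall only), E·2πrL = λ_enc L/ε₀.
E = 2k|λ_enc|/r = 2(8.99×10^9)(3.16×10^-10)/(0.13) = 43.7 N/C.

E ≈ 43.7 V/m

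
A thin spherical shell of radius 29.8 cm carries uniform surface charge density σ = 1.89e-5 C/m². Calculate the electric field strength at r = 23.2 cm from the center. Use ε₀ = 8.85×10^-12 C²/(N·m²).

Take a concentric spherical Gaussian surface of radius r = 23.2 cm (inside the shell, r < 29.8 cm).
All the charge is outside the Gaussian surface: Q_enc = 0, hence E = 0 everywhere inside the shell.

|E| = 0 N/C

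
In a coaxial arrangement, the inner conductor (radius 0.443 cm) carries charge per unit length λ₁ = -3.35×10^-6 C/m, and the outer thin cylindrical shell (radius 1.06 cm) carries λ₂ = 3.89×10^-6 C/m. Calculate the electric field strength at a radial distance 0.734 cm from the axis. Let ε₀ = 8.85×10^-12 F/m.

Take a coaxial cylindrical Gaussian surface of radius r = 0.734 cm and length L (between the conductors, 0.443 cm < r < 1.06 cm).
The shell at 1.06 cm lies outside the Gaussian surface, so λ_enc = λ₁ = -3.35×10^-6 C/m.
By Gauss's law (flux through the curved wall only), E·2πrL = λ_enc L/ε₀.
E = |λ_enc|/(2πε₀r) = (3.35×10^-6)/(2π·8.85×10^-12·0.00734) = 8.21×10^6 N/C.

E ≈ 8.21e6 N/C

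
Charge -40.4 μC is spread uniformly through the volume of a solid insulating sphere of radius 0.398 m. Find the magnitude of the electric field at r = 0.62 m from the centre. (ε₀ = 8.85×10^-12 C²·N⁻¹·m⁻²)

E ≈ 9.45e5 N/C

Take a concentric spherical Gaussian surface of radius r = 0.62 m (r > R, so the entire charge is enclosed).
Q_enc = -40.4 μC = -4.04×10^-5 C.
Gauss's law: E·4πr² = Q_enc/ε₀.
E = |Q_enc|/(4πε₀r²) = (4.04×10^-5)/(4π·8.85×10^-12·(0.62)²) = 9.45×10^5 N/C.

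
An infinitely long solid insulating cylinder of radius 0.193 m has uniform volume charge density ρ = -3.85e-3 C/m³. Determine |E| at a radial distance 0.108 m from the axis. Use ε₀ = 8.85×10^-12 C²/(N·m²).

|E| = 2.35e7 N/C

Take a coaxial cylindrical Gaussian surface of radius r = 0.108 m and length L (r < R).
Enclosed charge per unit length: λ_enc = ρ·πr² = (-3.85×10^-3)π(0.108)² = -1.411e-4 C/m.
By Gauss's law (flux through the curved wall only), E·2πrL = λ_enc L/ε₀.
E = |λ_enc|/(2πε₀r) = (1.411×10^-4)/(2π·8.85×10^-12·0.108) = 2.35×10^7 N/C.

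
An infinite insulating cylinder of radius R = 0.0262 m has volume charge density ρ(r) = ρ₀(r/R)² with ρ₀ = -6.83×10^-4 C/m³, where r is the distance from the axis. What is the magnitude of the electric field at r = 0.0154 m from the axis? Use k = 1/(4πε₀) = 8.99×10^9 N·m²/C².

Take a coaxial cylindrical Gaussian surface of radius r = 0.0154 m and length L (r < R).
Integrating ρ over the cross-section to radius r: λ_enc = (2πρ₀/R²) ∫₀^r r'^3 dr' = 2πρ₀ r^4/(4·R²) = -8.791e-8 C/m.
By Gauss's law (flux through the curved wall only), E·2πrL = λ_enc L/ε₀.
E = 2k|λ_enc|/r = 2(8.99×10^9)(8.791e-8)/(0.0154) = 1.03×10^5 N/C.

|E| ≈ 1.03×10^5 N/C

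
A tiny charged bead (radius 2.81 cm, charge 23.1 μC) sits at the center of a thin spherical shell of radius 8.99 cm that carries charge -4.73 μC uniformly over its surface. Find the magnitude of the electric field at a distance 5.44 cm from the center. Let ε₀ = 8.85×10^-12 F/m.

By spherical symmetry E is radial; choose a Gaussian sphere of radius r = 5.44 cm (between the bodies, 2.81 cm < r < 8.99 cm).
The shell at 8.99 cm lies outside the Gaussian surface, so Q_enc = 23.1 μC = 2.31×10^-5 C.
Gauss's law: E·4πr² = Q_enc/ε₀.
E = |Q_enc|/(4πε₀r²) = (2.31×10^-5)/(4π·8.85×10^-12·(0.0544)²) = 7.02×10^7 N/C.

|E| ≈ 7.02×10^7 V/m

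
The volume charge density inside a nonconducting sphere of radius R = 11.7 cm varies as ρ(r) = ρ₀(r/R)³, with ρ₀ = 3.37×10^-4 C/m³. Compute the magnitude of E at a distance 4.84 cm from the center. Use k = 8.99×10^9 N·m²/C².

Symmetry ⇒ E = E(r) r̂. Gaussian sphere of radius r = 4.84 cm (r < R).
Integrate the density: Q_enc = 4π ∫₀^r ρ₀(r'/R)^3 r'² dr' = 4πρ₀ r^6/(6·R³) = 5.665×10^-9 C.
Gauss's law: E·4πr² = Q_enc/ε₀.
E = k|Q_enc|/r² = (8.99×10^9)(5.665×10^-9)/(0.0484)² = 2.17e4 N/C.

|E| = 2.17×10^4 N/C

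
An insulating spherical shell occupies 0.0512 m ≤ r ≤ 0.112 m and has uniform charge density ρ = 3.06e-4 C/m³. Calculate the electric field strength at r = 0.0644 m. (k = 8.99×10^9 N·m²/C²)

By spherical symmetry E is radial; choose a Gaussian sphere of radius r = 0.0644 m (within the shell material, 0.0512 m < r < 0.112 m).
Only the shell between 0.0512 m and r is enclosed: Q_enc = ρ·(4π/3)(r³ − a³) = (3.06e-4)·(4π/3)·((0.0644)³ − (0.0512)³) = 1.703e-7 C.
Gauss's law: E·4πr² = Q_enc/ε₀.
E = k|Q_enc|/r² = (8.99×10^9)(1.703e-7)/(0.0644)² = 3.69×10^5 N/C.

|E| ≈ 3.69e5 V/m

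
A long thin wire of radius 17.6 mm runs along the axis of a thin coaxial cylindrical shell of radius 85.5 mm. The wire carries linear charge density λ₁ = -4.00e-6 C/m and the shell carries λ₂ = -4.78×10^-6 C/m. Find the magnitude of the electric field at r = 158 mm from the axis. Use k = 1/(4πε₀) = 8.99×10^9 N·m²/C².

9.99e5 N/C

By cylindrical symmetry E is radial; use a coaxial Gaussian cylinder of radius 158 mm and length L (r > 85.5 mm, enclosing both).
λ_enc = λ₁ + λ₂ = (-4.00×10^-6) + (-4.78×10^-6) = -8.78×10^-6 C/m.
By Gauss's law (flux through the curved wall only), E·2πrL = λ_enc L/ε₀.
E = 2k|λ_enc|/r = 2(8.99×10^9)(8.78×10^-6)/(0.158) = 9.99e5 N/C.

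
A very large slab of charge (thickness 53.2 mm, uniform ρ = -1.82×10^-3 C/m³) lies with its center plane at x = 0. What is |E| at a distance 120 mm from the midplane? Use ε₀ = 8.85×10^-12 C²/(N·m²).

The point |x| = 120 mm lies outside the slab (half-thickness 0.0266 m). A symmetric pillbox spanning the full slab encloses Q_enc = ρ·d·A.
Flux = 2EA ⇒ E = |ρ|d/(2ε₀), independent of distance outside.
E = (1.82×10^-3)(0.0532)/(2·8.85×10^-12) = 5.47×10^6 N/C.

E = 5.47e6 N/C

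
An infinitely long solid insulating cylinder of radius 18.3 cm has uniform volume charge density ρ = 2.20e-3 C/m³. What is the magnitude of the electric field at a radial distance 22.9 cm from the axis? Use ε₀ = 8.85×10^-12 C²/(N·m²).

|E| = 1.82×10^7 N/C

Take a coaxial cylindrical Gaussian surface of radius r = 22.9 cm and length L (r > 18.3 cm, full cross-section enclosed).
λ_enc = ρ·πR² = (2.20×10^-3)π(0.183)² = 2.315×10^-4 C/m.
Since E is radial and uniform over the curved surface, Φ = E·2πrL = Q_enc/ε₀ = λ_enc L/ε₀.
E = |λ_enc|/(2πε₀r) = (2.315×10^-4)/(2π·8.85×10^-12·0.229) = 1.82e7 N/C.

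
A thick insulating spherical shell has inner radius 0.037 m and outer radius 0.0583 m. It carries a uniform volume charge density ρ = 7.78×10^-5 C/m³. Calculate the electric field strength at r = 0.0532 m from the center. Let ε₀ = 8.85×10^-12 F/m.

1.03e5 V/m

Take a concentric spherical Gaussian surface of radius r = 0.0532 m (within the shell material, 0.037 m < r < 0.0583 m).
Only the shell between 0.037 m and r is enclosed: Q_enc = ρ·(4π/3)(r³ − a³) = (7.78e-5)·(4π/3)·((0.0532)³ − (0.037)³) = 3.256e-8 C.
By Gauss's law, ∮E·dA = E·4πr² = Q_enc/ε₀.
E = |Q_enc|/(4πε₀r²) = (3.256×10^-8)/(4π·8.85×10^-12·(0.0532)²) = 1.03×10^5 N/C.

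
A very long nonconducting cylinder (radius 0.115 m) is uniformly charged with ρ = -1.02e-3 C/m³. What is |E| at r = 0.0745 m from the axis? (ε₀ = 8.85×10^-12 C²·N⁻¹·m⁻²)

|E| ≈ 4.29×10^6 N/C

By cylindrical symmetry E is radial; use a coaxial Gaussian cylinder of radius 0.0745 m and length L (r < R).
Enclosed charge per unit length: λ_enc = ρ·πr² = (-1.02e-3)π(0.0745)² = -1.779×10^-5 C/m.
By Gauss's law (flux through the curved wall only), E·2πrL = λ_enc L/ε₀.
E = |λ_enc|/(2πε₀r) = (1.779×10^-5)/(2π·8.85×10^-12·0.0745) = 4.29e6 N/C.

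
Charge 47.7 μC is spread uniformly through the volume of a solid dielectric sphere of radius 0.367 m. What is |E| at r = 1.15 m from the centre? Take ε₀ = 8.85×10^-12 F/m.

E ≈ 3.24×10^5 V/m

By spherical symmetry E is radial; choose a Gaussian sphere of radius r = 1.15 m (r > R, so the entire charge is enclosed).
Q_enc = 47.7 μC = 4.77×10^-5 C.
Since E is radial and uniform over the Gaussian sphere, Φ = E·4πr² = Q_enc/ε₀.
E = |Q_enc|/(4πε₀r²) = (4.77e-5)/(4π·8.85×10^-12·(1.15)²) = 3.24×10^5 N/C.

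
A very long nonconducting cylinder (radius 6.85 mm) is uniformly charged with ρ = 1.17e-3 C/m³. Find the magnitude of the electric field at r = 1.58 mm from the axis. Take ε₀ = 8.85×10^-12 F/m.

|E| = 1.04×10^5 V/m

Choose a coaxial cylinder of radius r = 1.58 mm (arbitrary length L) as the Gaussian surface (r < R).
Charge inside radius r per length L is ρ·πr²·L, so λ_enc = ρπr² = 9.176×10^-9 C/m.
Applying ∮E·dA = Q_enc/ε₀ with the end caps contributing no flux:
E = |λ_enc|/(2πε₀r) = (9.176e-9)/(2π·8.85×10^-12·0.00158) = 1.04e5 N/C.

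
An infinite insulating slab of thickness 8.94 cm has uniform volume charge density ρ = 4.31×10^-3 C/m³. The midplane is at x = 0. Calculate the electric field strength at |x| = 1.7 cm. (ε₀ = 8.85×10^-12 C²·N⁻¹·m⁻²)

By symmetry E is perpendicular to the slab. A Gaussian pillbox from −1.7 cm to +1.7 cm (face area A) lies entirely within the slab.
Q_enc = ρ·(2x)·A and flux = 2EA, so 2EA = 2ρxA/ε₀ ⇒ E = |ρ|x/ε₀.
E = (4.31e-3)(0.017)/(8.85×10^-12) = 8.28e6 N/C.

8.28×10^6 V/m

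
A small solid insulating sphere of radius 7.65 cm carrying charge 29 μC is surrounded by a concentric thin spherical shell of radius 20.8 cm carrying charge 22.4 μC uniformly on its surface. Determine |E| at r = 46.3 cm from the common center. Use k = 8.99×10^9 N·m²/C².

Take a concentric spherical Gaussian surface of radius r = 46.3 cm (r > 20.8 cm, enclosing both).
Q_enc = (29 μC) + (22.4 μC) = 5.14×10^-5 C.
Since E is radial and uniform over the Gaussian sphere, Φ = E·4πr² = Q_enc/ε₀.
E = k|Q_enc|/r² = (8.99×10^9)(5.14e-5)/(0.463)² = 2.16×10^6 N/C.

E = 2.16×10^6 N/C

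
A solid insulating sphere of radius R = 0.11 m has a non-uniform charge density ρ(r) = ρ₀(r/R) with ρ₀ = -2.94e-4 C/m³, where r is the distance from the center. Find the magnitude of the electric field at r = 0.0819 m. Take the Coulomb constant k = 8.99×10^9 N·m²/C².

Symmetry ⇒ E = E(r) r̂. Gaussian sphere of radius r = 0.0819 m (r < R).
Q_enc = ∫₀^r ρ(r')·4πr'² dr' = (4πρ₀/R) ∫₀^r r'^3 dr' = 4πρ₀ r^4/(4·R) = -3.778×10^-7 C.
Gauss's law: E·4πr² = Q_enc/ε₀.
E = k|Q_enc|/r² = (8.99×10^9)(3.778×10^-7)/(0.0819)² = 5.06×10^5 N/C.

E ≈ 5.06×10^5 N/C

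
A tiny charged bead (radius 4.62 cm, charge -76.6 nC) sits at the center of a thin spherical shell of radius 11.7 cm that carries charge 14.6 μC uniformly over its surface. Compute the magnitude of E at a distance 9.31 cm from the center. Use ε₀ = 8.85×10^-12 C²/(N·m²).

E ≈ 7.95×10^4 V/m

Symmetry ⇒ E = E(r) r̂. Gaussian sphere of radius r = 9.31 cm (between the bodies, 4.62 cm < r < 11.7 cm).
The shell at 11.7 cm lies outside the Gaussian surface, so Q_enc = -76.6 nC = -7.66×10^-8 C.
Gauss's law: E·4πr² = Q_enc/ε₀.
E = |Q_enc|/(4πε₀r²) = (7.66×10^-8)/(4π·8.85×10^-12·(0.0931)²) = 7.95×10^4 N/C.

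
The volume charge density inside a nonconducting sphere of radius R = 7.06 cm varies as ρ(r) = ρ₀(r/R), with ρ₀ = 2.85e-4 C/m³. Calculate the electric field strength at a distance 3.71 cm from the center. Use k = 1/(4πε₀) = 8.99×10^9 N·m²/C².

Take a concentric spherical Gaussian surface of radius r = 3.71 cm (r < R).
Q_enc = ∫₀^r ρ(r')·4πr'² dr' = (4πρ₀/R) ∫₀^r r'^3 dr' = 4πρ₀ r^4/(4·R) = 2.403×10^-8 C.
Applying ∮E·dA = Q_enc/ε₀ with Φ = E(4πr²):
E = k|Q_enc|/r² = (8.99×10^9)(2.403e-8)/(0.0371)² = 1.57×10^5 N/C.

|E| ≈ 1.57×10^5 V/m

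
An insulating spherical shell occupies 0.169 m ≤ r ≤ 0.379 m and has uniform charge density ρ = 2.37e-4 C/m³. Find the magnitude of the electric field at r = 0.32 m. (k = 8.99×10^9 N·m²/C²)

|E| ≈ 2.44×10^6 N/C

Take a concentric spherical Gaussian surface of radius r = 0.32 m (within the shell material, 0.169 m < r < 0.379 m).
Only the shell between 0.169 m and r is enclosed: Q_enc = ρ·(4π/3)(r³ − a³) = (2.37×10^-4)·(4π/3)·((0.32)³ − (0.169)³) = 2.774×10^-5 C.
Since E is radial and uniform over the Gaussian sphere, Φ = E·4πr² = Q_enc/ε₀.
E = k|Q_enc|/r² = (8.99×10^9)(2.774×10^-5)/(0.32)² = 2.44×10^6 N/C.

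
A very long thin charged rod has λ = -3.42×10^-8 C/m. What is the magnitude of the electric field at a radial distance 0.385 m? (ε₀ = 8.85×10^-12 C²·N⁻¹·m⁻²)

Coaxial Gaussian cylinder, radius r = 0.385 m, length L.
Q_enc = λL, so λ_enc = -3.42×10^-8 C/m.
By Gauss's law (flux through the curved wall only), E·2πrL = λ_enc L/ε₀.
E = |λ_enc|/(2πε₀r) = (3.42×10^-8)/(2π·8.85×10^-12·0.385) = 1.60×10^3 N/C.

1.60×10^3 V/m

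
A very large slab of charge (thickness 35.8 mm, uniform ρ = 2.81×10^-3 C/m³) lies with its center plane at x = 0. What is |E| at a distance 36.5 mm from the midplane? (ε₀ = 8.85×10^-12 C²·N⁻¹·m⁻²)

E ≈ 5.68e6 N/C

The point |x| = 36.5 mm lies outside the slab (half-thickness 0.0179 m). A symmetric pillbox spanning the full slab encloses Q_enc = ρ·d·A.
Flux = 2EA ⇒ E = |ρ|d/(2ε₀), independent of distance outside.
E = (2.81×10^-3)(0.0358)/(2·8.85×10^-12) = 5.68e6 N/C.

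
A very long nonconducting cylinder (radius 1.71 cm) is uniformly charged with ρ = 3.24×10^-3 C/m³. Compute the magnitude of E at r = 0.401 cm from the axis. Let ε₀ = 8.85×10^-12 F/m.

7.34×10^5 N/C

Coaxial Gaussian cylinder, radius r = 0.401 cm, length L (r < R).
Charge inside radius r per length L is ρ·πr²·L, so λ_enc = ρπr² = 1.637×10^-7 C/m.
Since E is radial and uniform over the curved surface, Φ = E·2πrL = Q_enc/ε₀ = λ_enc L/ε₀.
E = |λ_enc|/(2πε₀r) = (1.637e-7)/(2π·8.85×10^-12·0.00401) = 7.34e5 N/C.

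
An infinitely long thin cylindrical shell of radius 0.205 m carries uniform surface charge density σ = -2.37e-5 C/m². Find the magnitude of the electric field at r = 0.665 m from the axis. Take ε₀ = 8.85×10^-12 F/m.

|E| ≈ 8.26e5 N/C

Take a coaxial cylindrical Gaussian surface of radius r = 0.665 m and length L (r > 0.205 m).
The whole shell is enclosed: λ_enc = σ·2πR = (-2.37×10^-5)·2π·(0.205) = -3.053e-5 C/m.
Since E is radial and uniform over the curved surface, Φ = E·2πrL = Q_enc/ε₀ = λ_enc L/ε₀.
E = |λ_enc|/(2πε₀r) = (3.053×10^-5)/(2π·8.85×10^-12·0.665) = 8.26e5 N/C.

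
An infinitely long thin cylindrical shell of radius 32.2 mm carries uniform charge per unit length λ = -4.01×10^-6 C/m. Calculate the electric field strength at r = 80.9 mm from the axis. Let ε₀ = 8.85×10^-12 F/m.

Coaxial Gaussian cylinder, radius r = 80.9 mm, length L (r > 32.2 mm).
The full line charge is enclosed: λ_enc = -4.01e-6 C/m.
Applying ∮E·dA = Q_enc/ε₀ with the end caps contributing no flux:
E = |λ_enc|/(2πε₀r) = (4.01×10^-6)/(2π·8.85×10^-12·0.0809) = 8.91e5 N/C.

E = 8.91e5 N/C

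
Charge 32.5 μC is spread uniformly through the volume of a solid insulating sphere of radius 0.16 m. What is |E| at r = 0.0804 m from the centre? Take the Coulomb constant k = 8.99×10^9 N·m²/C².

|E| ≈ 5.74×10^6 N/C

Symmetry ⇒ E = E(r) r̂. Gaussian sphere of radius r = 0.0804 m (r < R).
Only the charge within r is enclosed: Q_enc = Q·(r/R)³ = (32.5 μC)·(0.0804 m/0.16 m)³ = 4.124×10^-6 C.
Applying ∮E·dA = Q_enc/ε₀ with Φ = E(4πr²):
E = k|Q_enc|/r² = (8.99×10^9)(4.124×10^-6)/(0.0804)² = 5.74e6 N/C.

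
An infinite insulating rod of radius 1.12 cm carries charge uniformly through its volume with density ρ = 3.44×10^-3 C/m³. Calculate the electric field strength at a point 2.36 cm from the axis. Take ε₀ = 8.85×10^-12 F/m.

1.03×10^6 V/m

Choose a coaxial cylinder of radius r = 2.36 cm (arbitrary length L) as the Gaussian surface (r > 1.12 cm, full cross-section enclosed).
λ_enc = ρ·πR² = (3.44×10^-3)π(0.0112)² = 1.356×10^-6 C/m.
Since E is radial and uniform over the curved surface, Φ = E·2πrL = Q_enc/ε₀ = λ_enc L/ε₀.
E = |λ_enc|/(2πε₀r) = (1.356e-6)/(2π·8.85×10^-12·0.0236) = 1.03×10^6 N/C.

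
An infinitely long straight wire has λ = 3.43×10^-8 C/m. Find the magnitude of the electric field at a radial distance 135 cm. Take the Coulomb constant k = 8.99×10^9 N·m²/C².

E ≈ 457 N/C

Choose a coaxial cylinder of radius r = 135 cm (arbitrary length L) as the Gaussian surface.
Q_enc = λL, so λ_enc = 3.43×10^-8 C/m.
Gauss's law: E·2πrL = λ_enc L/ε₀.
E = 2k|λ_enc|/r = 2(8.99×10^9)(3.43×10^-8)/(1.35) = 457 N/C.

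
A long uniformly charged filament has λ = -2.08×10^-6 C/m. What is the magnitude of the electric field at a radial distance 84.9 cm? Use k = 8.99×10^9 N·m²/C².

E ≈ 4.40×10^4 N/C

Take a coaxial cylindrical Gaussian surface of radius r = 84.9 cm and length L.
Q_enc = λL, so λ_enc = -2.08×10^-6 C/m.
Applying ∮E·dA = Q_enc/ε₀ with the end caps contributing no flux:
E = 2k|λ_enc|/r = 2(8.99×10^9)(2.08×10^-6)/(0.849) = 4.40×10^4 N/C.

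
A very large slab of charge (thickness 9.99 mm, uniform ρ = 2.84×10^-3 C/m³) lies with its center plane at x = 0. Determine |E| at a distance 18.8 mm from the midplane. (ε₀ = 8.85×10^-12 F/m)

The point |x| = 18.8 mm lies outside the slab (half-thickness 0.004995 m). A symmetric pillbox spanning the full slab encloses Q_enc = ρ·d·A.
Flux = 2EA ⇒ E = |ρ|d/(2ε₀), independent of distance outside.
E = (2.84×10^-3)(0.00999)/(2·8.85×10^-12) = 1.60e6 N/C.

|E| = 1.60e6 N/C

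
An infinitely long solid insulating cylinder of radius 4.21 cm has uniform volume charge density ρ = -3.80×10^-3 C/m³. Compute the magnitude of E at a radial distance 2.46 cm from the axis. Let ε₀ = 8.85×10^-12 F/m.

Take a coaxial cylindrical Gaussian surface of radius r = 2.46 cm and length L (r < R).
Enclosed charge per unit length: λ_enc = ρ·πr² = (-3.80×10^-3)π(0.0246)² = -7.224e-6 C/m.
By Gauss's law (flux through the curved wall only), E·2πrL = λ_enc L/ε₀.
E = |λ_enc|/(2πε₀r) = (7.224×10^-6)/(2π·8.85×10^-12·0.0246) = 5.28×10^6 N/C.

5.28×10^6 N/C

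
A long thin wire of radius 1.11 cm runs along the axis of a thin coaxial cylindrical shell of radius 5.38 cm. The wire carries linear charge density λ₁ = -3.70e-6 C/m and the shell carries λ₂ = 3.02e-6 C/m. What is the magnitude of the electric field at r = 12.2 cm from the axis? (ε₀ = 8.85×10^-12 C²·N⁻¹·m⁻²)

E ≈ 1.00×10^5 N/C

By cylindrical symmetry E is radial; use a coaxial Gaussian cylinder of radius 12.2 cm and length L (r > 5.38 cm, enclosing both).
λ_enc = λ₁ + λ₂ = (-3.70×10^-6) + (3.02×10^-6) = -6.80×10^-7 C/m.
Gauss's law: E·2πrL = λ_enc L/ε₀.
E = |λ_enc|/(2πε₀r) = (6.80×10^-7)/(2π·8.85×10^-12·0.122) = 1.00×10^5 N/C.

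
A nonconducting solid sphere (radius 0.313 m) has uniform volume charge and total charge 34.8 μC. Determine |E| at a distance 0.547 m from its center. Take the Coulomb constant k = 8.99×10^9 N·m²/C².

Use a concentric Gaussian sphere at r = 0.547 m (r > R, so the entire charge is enclosed).
Q_enc = 34.8 μC = 3.48e-5 C.
Gauss's law: E·4πr² = Q_enc/ε₀.
E = k|Q_enc|/r² = (8.99×10^9)(3.48×10^-5)/(0.547)² = 1.05e6 N/C.

|E| ≈ 1.05e6 V/m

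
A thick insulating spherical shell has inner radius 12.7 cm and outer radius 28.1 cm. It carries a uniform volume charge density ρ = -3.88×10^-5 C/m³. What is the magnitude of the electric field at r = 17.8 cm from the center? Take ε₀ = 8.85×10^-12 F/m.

By spherical symmetry E is radial; choose a Gaussian sphere of radius r = 17.8 cm (within the shell material, 12.7 cm < r < 28.1 cm).
Enclosed charge is the volume from a to r: Q_enc = (4π/3)ρ(r³ − a³) = -5.837×10^-7 C.
Gauss's law: E·4πr² = Q_enc/ε₀.
E = |Q_enc|/(4πε₀r²) = (5.837×10^-7)/(4π·8.85×10^-12·(0.178)²) = 1.66×10^5 N/C.

1.66×10^5 N/C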